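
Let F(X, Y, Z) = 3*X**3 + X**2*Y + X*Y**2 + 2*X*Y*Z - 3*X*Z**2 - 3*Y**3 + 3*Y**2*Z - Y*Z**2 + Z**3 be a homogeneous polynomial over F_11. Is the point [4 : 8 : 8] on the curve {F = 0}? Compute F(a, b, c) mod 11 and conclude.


F(4,8,8) ≡ 1 (mod 11); P is NOT on the curve.

Evaluate F(4, 8, 8) term-by-term (mod 11).
  3*X**3 ↦ 3·64·1·1 = 192
  X**2*Y ↦ 1·16·8·1 = 128
  X*Y**2 ↦ 1·4·64·1 = 256
  2*X*Y*Z ↦ 2·4·8·8 = 512
  -3*X*Z**2 ↦ -3·4·1·64 = -768
  -3*Y**3 ↦ -3·1·512·1 = -1536
  3*Y**2*Z ↦ 3·1·64·8 = 1536
  -Y*Z**2 ↦ -1·1·8·64 = -512
  Z**3 ↦ 1·1·1·512 = 512
Sum: F(4, 8, 8) = (192) + (128) + (256) + (512) + (-768) + (-1536) + (1536) + (-512) + (512) = 320.
Reducing mod 11: 320 ≡ 1 (mod 11).
Since F(a, b, c) ≡ 1 ≠ 0 (mod 11), P does NOT lie on the curve.


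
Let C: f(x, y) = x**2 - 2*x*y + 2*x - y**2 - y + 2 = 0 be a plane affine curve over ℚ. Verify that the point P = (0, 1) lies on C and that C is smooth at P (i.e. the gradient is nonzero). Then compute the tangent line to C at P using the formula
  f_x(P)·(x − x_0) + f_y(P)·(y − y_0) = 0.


Tangent line at P: 3 - 3*y = 0.

Step 1: f(0, 1) = 0, so P lies on C.
Step 2: partial derivatives
  f_x(x, y) = 2*x - 2*y + 2, f_y(x, y) = -2*x - 2*y - 1.
  f_x(P) = 0, f_y(P) = -3 (gradient nonzero, so P is smooth).
Step 3: tangent line at P: 0·(x − 0) + -3·(y − 1) = 0.
Expanding: 3 - 3*y = 0.


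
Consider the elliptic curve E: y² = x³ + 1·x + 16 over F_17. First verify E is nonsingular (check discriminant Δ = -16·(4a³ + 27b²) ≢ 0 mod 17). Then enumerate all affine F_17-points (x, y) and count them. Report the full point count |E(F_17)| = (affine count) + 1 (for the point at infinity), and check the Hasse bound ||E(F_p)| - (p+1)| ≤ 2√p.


Affine points = {(0, 4), (0, 13), (1, 1), (1, 16), (2, 3), (2, 14), (4, 4), (4, 13), (6, 0), (7, 3), (7, 14), (8, 3), (8, 14), (11, 7), (11, 10), (13, 4), (13, 13)}; affine count = 17; |E(F_17)| = 18.

Discriminant check: Δ ∝ 4a³ + 27b² = 4·1³ + 27·16² = 4·1 + 27·256 ≡ 14 (mod 17). Nonzero ⇒ E is nonsingular.
For each x ∈ F_17, compute rhs = x³ + 1·x + 16 mod 17, then count y ∈ F_17 with y² ≡ rhs.
  x = 0: rhs = 16, matching y values: 4, 13 (2 points).
  x = 1: rhs = 1, matching y values: 1, 16 (2 points).
  x = 2: rhs = 9, matching y values: 3, 14 (2 points).
  x = 3: rhs = 12, matching y values: none (0 points).
  x = 4: rhs = 16, matching y values: 4, 13 (2 points).
  x = 5: rhs = 10, matching y values: none (0 points).
  x = 6: rhs = 0, matching y values: 0 (1 points).
  x = 7: rhs = 9, matching y values: 3, 14 (2 points).
  x = 8: rhs = 9, matching y values: 3, 14 (2 points).
  x = 9: rhs = 6, matching y values: none (0 points).
  x = 10: rhs = 6, matching y values: none (0 points).
  x = 11: rhs = 15, matching y values: 7, 10 (2 points).
  x = 12: rhs = 5, matching y values: none (0 points).
  x = 13: rhs = 16, matching y values: 4, 13 (2 points).
  x = 14: rhs = 3, matching y values: none (0 points).
  x = 15: rhs = 6, matching y values: none (0 points).
  x = 16: rhs = 14, matching y values: none (0 points).
Total affine count: 17.
Full point count |E(F_17)| = 17 + 1 = 18.
Hasse bound: |18 − (17+1)| = |0| = 0 ≤ 2√17 ≈ 8.2462 ✓.


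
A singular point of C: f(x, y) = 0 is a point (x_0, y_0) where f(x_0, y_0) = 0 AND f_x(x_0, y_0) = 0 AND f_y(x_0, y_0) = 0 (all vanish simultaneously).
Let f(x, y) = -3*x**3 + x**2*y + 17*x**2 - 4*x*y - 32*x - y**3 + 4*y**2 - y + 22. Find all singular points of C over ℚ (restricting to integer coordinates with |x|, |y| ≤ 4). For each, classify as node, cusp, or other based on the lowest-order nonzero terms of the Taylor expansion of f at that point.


Singular points: {(2, 1)}; classification: cusp.

Compute partial derivatives:
  f_x = -9*x**2 + 2*x*y + 34*x - 4*y - 32.
  f_y = x**2 - 4*x - 3*y**2 + 8*y - 1.
Scan x_0 ∈ {−4, ..., 4}. For each x_0, f_y(x_0, y) is a polynomial in y; find its integer roots y ∈ {−4, ..., 4}, then test f_x and f at those candidates.
  x = -4: f_y(-4, y) = -3*y**2 + 8*y + 31; no integer root y with |y| ≤ 4.
  x = -3: f_y(-3, y) = -3*y**2 + 8*y + 20; no integer root y with |y| ≤ 4.
  x = -2: f_y(-2, y) = -3*y**2 + 8*y + 11; vanishes at y ∈ {-1}. (-2, -1): f_x = -128 ≠ 0.
  x = -1: f_y(-1, y) = -3*y**2 + 8*y + 4; no integer root y with |y| ≤ 4.
  x = 0: f_y(0, y) = -3*y**2 + 8*y - 1; no integer root y with |y| ≤ 4.
  x = 1: f_y(1, y) = -3*y**2 + 8*y - 4; vanishes at y ∈ {2}. (1, 2): f_x = -11 ≠ 0.
  x = 2: f_y(2, y) = -3*y**2 + 8*y - 5; vanishes at y ∈ {1}. (2, 1): f_x = 0, f = 0 — SINGULAR.
  x = 3: f_y(3, y) = -3*y**2 + 8*y - 4; vanishes at y ∈ {2}. (3, 2): f_x = -7 ≠ 0.
  x = 4: f_y(4, y) = -3*y**2 + 8*y - 1; no integer root y with |y| ≤ 4.
Only singular point on the grid: (2, 1).
Classify: substitute x = 2 + u, y = 1 + v and expand: f = -3*u**3 + u**2*v - v**3 + v**2.
No constant or linear terms (consistent with a singular point). Quadratic part: v**2. Cubic part: -3*u**3 + u**2*v - v**3.
The quadratic part v**2 is a perfect square, so there is a single (double) tangent line v = 0, i.e. y = 1. Restricting the cubic part to that line (v = 0) leaves -3*u**3 ≠ 0, so f is not divisible by v and the branch is v² ≈ 3*u**3 to lowest order — this is a cusp.
Classification: cusp.


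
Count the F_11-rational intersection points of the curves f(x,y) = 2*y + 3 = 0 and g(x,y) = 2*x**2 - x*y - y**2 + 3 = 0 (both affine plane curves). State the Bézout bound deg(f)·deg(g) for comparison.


Common zeros: ∅; count = 0; Bézout bound = 2.

deg(f) = 1, deg(g) = 2, so Bézout bound = 2.
Scan x ∈ F_11. For each x, list the y ∈ F_11 with f(x, y) ≡ 0 and those with g(x, y) ≡ 0 (mod 11); the common zeros in that column are the intersection.
  x = 0: f ≡ 0 at y ∈ {4}; g ≡ 0 at y ∈ {5, 6}; common: ∅.
  x = 1: f ≡ 0 at y ∈ {4}; g ≡ 0 at y ∈ ∅; common: ∅.
  x = 2: f ≡ 0 at y ∈ {4}; g ≡ 0 at y ∈ {0, 9}; common: ∅.
  x = 3: f ≡ 0 at y ∈ {4}; g ≡ 0 at y ∈ {2, 6}; common: ∅.
  x = 4: f ≡ 0 at y ∈ {4}; g ≡ 0 at y ∈ ∅; common: ∅.
  x = 5: f ≡ 0 at y ∈ {4}; g ≡ 0 at y ∈ ∅; common: ∅.
  x = 6: f ≡ 0 at y ∈ {4}; g ≡ 0 at y ∈ ∅; common: ∅.
  x = 7: f ≡ 0 at y ∈ {4}; g ≡ 0 at y ∈ ∅; common: ∅.
  x = 8: f ≡ 0 at y ∈ {4}; g ≡ 0 at y ∈ {5, 9}; common: ∅.
  x = 9: f ≡ 0 at y ∈ {4}; g ≡ 0 at y ∈ {0, 2}; common: ∅.
  x = 10: f ≡ 0 at y ∈ {4}; g ≡ 0 at y ∈ ∅; common: ∅.
Collecting: common zeros = ∅, so the count is 0.
Comparison with the Bézout bound: 0 ≤ 2 = deg(f)·deg(g), as expected for curves with no common component (the affine F_11-count falls short of the bound because intersections may lie at infinity, over extension fields, or carry multiplicity).


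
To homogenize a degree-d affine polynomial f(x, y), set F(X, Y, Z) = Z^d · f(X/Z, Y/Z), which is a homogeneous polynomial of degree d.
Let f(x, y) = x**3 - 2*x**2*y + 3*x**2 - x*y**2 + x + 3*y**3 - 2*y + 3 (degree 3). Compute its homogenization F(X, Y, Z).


F(X, Y, Z) = X**3 - 2*X**2*Y + 3*X**2*Z - X*Y**2 + X*Z**2 + 3*Y**3 - 2*Y*Z**2 + 3*Z**3

deg(f) = 3.
Substitute x = X/Z, y = Y/Z into f, then multiply by Z^3.
  monomial 1·x^3·y^0 ↦ 1·X^3·Y^0·Z^0.
  monomial -2·x^2·y^1 ↦ -2·X^2·Y^1·Z^0.
  monomial 3·x^2·y^0 ↦ 3·X^2·Y^0·Z^1.
  monomial -1·x^1·y^2 ↦ -1·X^1·Y^2·Z^0.
  monomial 1·x^1·y^0 ↦ 1·X^1·Y^0·Z^2.
  monomial 3·x^0·y^3 ↦ 3·X^0·Y^3·Z^0.
  monomial -2·x^0·y^1 ↦ -2·X^0·Y^1·Z^2.
  monomial 3·x^0·y^0 ↦ 3·X^0·Y^0·Z^3.
Collecting: F(X, Y, Z) = X**3 - 2*X**2*Y + 3*X**2*Z - X*Y**2 + X*Z**2 + 3*Y**3 - 2*Y*Z**2 + 3*Z**3.


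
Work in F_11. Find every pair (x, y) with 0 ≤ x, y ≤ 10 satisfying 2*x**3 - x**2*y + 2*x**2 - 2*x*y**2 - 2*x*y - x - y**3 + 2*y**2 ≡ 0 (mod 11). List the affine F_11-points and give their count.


Affine F_11-points: {(0, 0), (0, 2), (1, 2), (1, 3), (1, 6), (2, 0), (2, 1), (2, 8), (3, 5), (4, 7), (5, 9), (6, 7), (8, 0), (9, 7), (10, 2)}; count = 15.

For each of the 121 pairs (x, y) ∈ F_11², evaluate f(x, y) mod 11. Record the zeros.
  x = 0: [0↦0, 1↦1, 2↦0, 3↦2, 4↦1, 5↦2, 6↦10, 7↦8, 8↦1, 9↦5, 10↦3]  zeros at y ∈ {0, 2}
  x = 1: [0↦3, 1↦10, 2↦0, 3↦0, 4↦4, 5↦6, 6↦0, 7↦2, 8↦6, 9↦6, 10↦7]  zeros at y ∈ {2, 3, 6}
  x = 2: [0↦0, 1↦0, 2↦1, 3↦8, 4↦4, 5↦5, 6↦5, 7↦9, 8↦0, 9↦5, 10↦7]  zeros at y ∈ {0, 1, 8}
  x = 3: [0↦3, 1↦5, 2↦4, 3↦5, 4↦2, 5↦0, 6↦4, 7↦8, 8↦6, 9↦3, 10↦4]  zeros at y ∈ {5}
  x = 4: [0↦2, 1↦4, 2↦10, 3↦3, 4↦10, 5↦3, 6↦9, 7↦0, 8↦3, 9↦1, 10↦10]  zeros at y ∈ {7}
  x = 5: [0↦9, 1↦9, 2↦9, 3↦3, 4↦7, 5↦4, 6↦10, 7↦8, 8↦3, 9↦0, 10↦4]  zeros at y ∈ {9}
  x = 6: [0↦3, 1↦10, 2↦2, 3↦6, 4↦5, 5↦4, 6↦8, 7↦0, 8↦7, 9↦1, 10↦9]  zeros at y ∈ {7}
  x = 7: [0↦7, 1↦8, 2↦1, 3↦2, 4↦5, 5↦4, 6↦4, 7↦10, 8↦5, 9↦5, 10↦4]  zeros at y ∈ ∅
  x = 8: [0↦0, 1↦4, 2↦7, 3↦3, 4↦8, 5↦5, 6↦10, 7↦6, 8↦9, 9↦2, 10↦1]  zeros at y ∈ {0}
  x = 9: [0↦5, 1↦10, 2↦10, 3↦10, 4↦4, 5↦8, 6↦5, 7↦0, 8↦9, 9↦4, 10↦1]  zeros at y ∈ {7}
  x = 10: [0↦1, 1↦5, 2↦0, 3↦2, 4↦5, 5↦3, 6↦1, 7↦4, 8↦6, 9↦1, 10↦5]  zeros at y ∈ {2}
Collecting zeros: affine points = {(0, 0), (0, 2), (1, 2), (1, 3), (1, 6), (2, 0), (2, 1), (2, 8), (3, 5), (4, 7), (5, 9), (6, 7), (8, 0), (9, 7), (10, 2)}.
Total count |C(F_11)_aff| = 15.


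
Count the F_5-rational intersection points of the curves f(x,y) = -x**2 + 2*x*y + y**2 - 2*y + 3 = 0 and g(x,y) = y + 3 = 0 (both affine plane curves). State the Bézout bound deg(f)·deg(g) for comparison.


Common zeros: ∅; count = 0; Bézout bound = 2.

deg(f) = 2, deg(g) = 1, so Bézout bound = 2.
Scan x ∈ F_5. For each x, list the y ∈ F_5 with f(x, y) ≡ 0 and those with g(x, y) ≡ 0 (mod 5); the common zeros in that column are the intersection.
  x = 0: f ≡ 0 at y ∈ ∅; g ≡ 0 at y ∈ {2}; common: ∅.
  x = 1: f ≡ 0 at y ∈ ∅; g ≡ 0 at y ∈ {2}; common: ∅.
  x = 2: f ≡ 0 at y ∈ ∅; g ≡ 0 at y ∈ {2}; common: ∅.
  x = 3: f ≡ 0 at y ∈ {3}; g ≡ 0 at y ∈ {2}; common: ∅.
  x = 4: f ≡ 0 at y ∈ ∅; g ≡ 0 at y ∈ {2}; common: ∅.
Collecting: common zeros = ∅, so the count is 0.
Comparison with the Bézout bound: 0 ≤ 2 = deg(f)·deg(g), as expected for curves with no common component (the affine F_5-count falls short of the bound because intersections may lie at infinity, over extension fields, or carry multiplicity).


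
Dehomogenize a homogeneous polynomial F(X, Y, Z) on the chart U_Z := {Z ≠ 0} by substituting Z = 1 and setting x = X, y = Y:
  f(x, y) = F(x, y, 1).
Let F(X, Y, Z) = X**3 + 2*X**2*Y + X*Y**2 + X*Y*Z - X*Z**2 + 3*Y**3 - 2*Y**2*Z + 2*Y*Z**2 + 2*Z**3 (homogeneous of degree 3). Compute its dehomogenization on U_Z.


f(x, y) = x**3 + 2*x**2*y + x*y**2 + x*y - x + 3*y**3 - 2*y**2 + 2*y + 2

On U_Z we set Z = 1. Each monomial c·X^i·Y^j·Z^k in F becomes c·x^i·y^j·1^k = c·x^i·y^j.
Substituting Z = 1: F(X, Y, 1) = x**3 + 2*x**2*y + x*y**2 + x*y - x + 3*y**3 - 2*y**2 + 2*y + 2.
Note: deg(f) ≤ deg(F) = 3; strict inequality happens when F is divisible by Z (lost terms).


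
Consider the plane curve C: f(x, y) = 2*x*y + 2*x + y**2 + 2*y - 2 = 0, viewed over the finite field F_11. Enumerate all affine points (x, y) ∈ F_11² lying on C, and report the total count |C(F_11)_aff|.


Affine F_11-points: {(0, 4), (0, 5), (1, 0), (1, 7), (3, 6), (3, 8), (8, 1), (8, 3), (10, 2), (10, 9)}; count = 10.

For each of the 121 pairs (x, y) ∈ F_11², evaluate f(x, y) mod 11. Record the zeros.
  x = 0: [0↦9, 1↦1, 2↦6, 3↦2, 4↦0, 5↦0, 6↦2, 7↦6, 8↦1, 9↦9, 10↦8]  zeros at y ∈ {4, 5}
  x = 1: [0↦0, 1↦5, 2↦1, 3↦10, 4↦10, 5↦1, 6↦5, 7↦0, 8↦8, 9↦7, 10↦8]  zeros at y ∈ {0, 7}
  x = 2: [0↦2, 1↦9, 2↦7, 3↦7, 4↦9, 5↦2, 6↦8, 7↦5, 8↦4, 9↦5, 10↦8]  zeros at y ∈ ∅
  x = 3: [0↦4, 1↦2, 2↦2, 3↦4, 4↦8, 5↦3, 6↦0, 7↦10, 8↦0, 9↦3, 10↦8]  zeros at y ∈ {6, 8}
  x = 4: [0↦6, 1↦6, 2↦8, 3↦1, 4↦7, 5↦4, 6↦3, 7↦4, 8↦7, 9↦1, 10↦8]  zeros at y ∈ ∅
  x = 5: [0↦8, 1↦10, 2↦3, 3↦9, 4↦6, 5↦5, 6↦6, 7↦9, 8↦3, 9↦10, 10↦8]  zeros at y ∈ ∅
  x = 6: [0↦10, 1↦3, 2↦9, 3↦6, 4↦5, 5↦6, 6↦9, 7↦3, 8↦10, 9↦8, 10↦8]  zeros at y ∈ ∅
  x = 7: [0↦1, 1↦7, 2↦4, 3↦3, 4↦4, 5↦7, 6↦1, 7↦8, 8↦6, 9↦6, 10↦8]  zeros at y ∈ ∅
  x = 8: [0↦3, 1↦0, 2↦10, 3↦0, 4↦3, 5↦8, 6↦4, 7↦2, 8↦2, 9↦4, 10↦8]  zeros at y ∈ {1, 3}
  x = 9: [0↦5, 1↦4, 2↦5, 3↦8, 4↦2, 5↦9, 6↦7, 7↦7, 8↦9, 9↦2, 10↦8]  zeros at y ∈ ∅
  x = 10: [0↦7, 1↦8, 2↦0, 3↦5, 4↦1, 5↦10, 6↦10, 7↦1, 8↦5, 9↦0, 10↦8]  zeros at y ∈ {2, 9}
Collecting zeros: affine points = {(0, 4), (0, 5), (1, 0), (1, 7), (3, 6), (3, 8), (8, 1), (8, 3), (10, 2), (10, 9)}.
Total count |C(F_11)_aff| = 10.


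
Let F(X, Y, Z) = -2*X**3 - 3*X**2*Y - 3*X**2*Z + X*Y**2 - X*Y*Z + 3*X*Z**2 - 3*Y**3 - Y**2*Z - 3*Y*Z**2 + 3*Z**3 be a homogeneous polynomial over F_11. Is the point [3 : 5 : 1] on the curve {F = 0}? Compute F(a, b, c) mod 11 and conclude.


F(3,5,1) ≡ 2 (mod 11); P is NOT on the curve.

Evaluate F(3, 5, 1) term-by-term (mod 11).
  -2*X**3 ↦ -2·27·1·1 = -54
  -3*X**2*Y ↦ -3·9·5·1 = -135
  -3*X**2*Z ↦ -3·9·1·1 = -27
  X*Y**2 ↦ 1·3·25·1 = 75
  -X*Y*Z ↦ -1·3·5·1 = -15
  3*X*Z**2 ↦ 3·3·1·1 = 9
  -3*Y**3 ↦ -3·1·125·1 = -375
  -Y**2*Z ↦ -1·1·25·1 = -25
  -3*Y*Z**2 ↦ -3·1·5·1 = -15
  3*Z**3 ↦ 3·1·1·1 = 3
Sum: F(3, 5, 1) = (-54) + (-135) + (-27) + (75) + (-15) + (9) + (-375) + (-25) + (-15) + (3) = -559.
Reducing mod 11: -559 ≡ 2 (mod 11).
Since F(a, b, c) ≡ 2 ≠ 0 (mod 11), P does NOT lie on the curve.


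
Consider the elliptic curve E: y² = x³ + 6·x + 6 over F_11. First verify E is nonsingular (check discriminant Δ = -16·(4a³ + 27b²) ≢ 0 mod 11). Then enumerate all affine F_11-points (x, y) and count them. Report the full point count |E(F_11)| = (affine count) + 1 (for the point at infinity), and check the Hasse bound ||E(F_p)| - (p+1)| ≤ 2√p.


Affine points = {(2, 2), (2, 9), (6, 4), (6, 7), (8, 4), (8, 7)}; affine count = 6; |E(F_11)| = 7.

Discriminant check: Δ ∝ 4a³ + 27b² = 4·6³ + 27·6² = 4·216 + 27·36 ≡ 10 (mod 11). Nonzero ⇒ E is nonsingular.
For each x ∈ F_11, compute rhs = x³ + 6·x + 6 mod 11, then count y ∈ F_11 with y² ≡ rhs.
  x = 0: rhs = 6, matching y values: none (0 points).
  x = 1: rhs = 2, matching y values: none (0 points).
  x = 2: rhs = 4, matching y values: 2, 9 (2 points).
  x = 3: rhs = 7, matching y values: none (0 points).
  x = 4: rhs = 6, matching y values: none (0 points).
  x = 5: rhs = 7, matching y values: none (0 points).
  x = 6: rhs = 5, matching y values: 4, 7 (2 points).
  x = 7: rhs = 6, matching y values: none (0 points).
  x = 8: rhs = 5, matching y values: 4, 7 (2 points).
  x = 9: rhs = 8, matching y values: none (0 points).
  x = 10: rhs = 10, matching y values: none (0 points).
Total affine count: 6.
Full point count |E(F_11)| = 6 + 1 = 7.
Hasse bound: |7 − (11+1)| = |-5| = 5 ≤ 2√11 ≈ 6.6332 ✓.


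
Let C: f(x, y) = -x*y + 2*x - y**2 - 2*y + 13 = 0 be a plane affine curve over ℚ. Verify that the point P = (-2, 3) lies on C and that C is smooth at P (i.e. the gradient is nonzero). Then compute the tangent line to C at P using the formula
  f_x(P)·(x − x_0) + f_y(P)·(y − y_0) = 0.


Tangent line at P: -x - 6*y + 16 = 0.

Step 1: f(-2, 3) = 0, so P lies on C.
Step 2: partial derivatives
  f_x(x, y) = 2 - y, f_y(x, y) = -x - 2*y - 2.
  f_x(P) = -1, f_y(P) = -6 (gradient nonzero, so P is smooth).
Step 3: tangent line at P: -1·(x − -2) + -6·(y − 3) = 0.
Expanding: -x - 6*y + 16 = 0.


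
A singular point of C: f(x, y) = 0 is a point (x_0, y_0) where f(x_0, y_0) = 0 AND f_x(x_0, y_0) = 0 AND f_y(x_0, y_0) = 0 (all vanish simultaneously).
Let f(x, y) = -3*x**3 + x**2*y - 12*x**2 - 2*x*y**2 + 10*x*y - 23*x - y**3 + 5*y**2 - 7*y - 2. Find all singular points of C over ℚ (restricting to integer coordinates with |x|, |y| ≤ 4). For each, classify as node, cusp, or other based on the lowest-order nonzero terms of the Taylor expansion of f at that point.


Singular points: {(-1, 2)}; classification: node.

Compute partial derivatives:
  f_x = -9*x**2 + 2*x*y - 24*x - 2*y**2 + 10*y - 23.
  f_y = x**2 - 4*x*y + 10*x - 3*y**2 + 10*y - 7.
Scan x_0 ∈ {−4, ..., 4}. For each x_0, f_y(x_0, y) is a polynomial in y; find its integer roots y ∈ {−4, ..., 4}, then test f_x and f at those candidates.
  x = -4: f_y(-4, y) = -3*y**2 + 26*y - 31; no integer root y with |y| ≤ 4.
  x = -3: f_y(-3, y) = -3*y**2 + 22*y - 28; no integer root y with |y| ≤ 4.
  x = -2: f_y(-2, y) = -3*y**2 + 18*y - 23; no integer root y with |y| ≤ 4.
  x = -1: f_y(-1, y) = -3*y**2 + 14*y - 16; vanishes at y ∈ {2}. (-1, 2): f_x = 0, f = 0 — SINGULAR.
  x = 0: f_y(0, y) = -3*y**2 + 10*y - 7; vanishes at y ∈ {1}. (0, 1): f_x = -15 ≠ 0.
  x = 1: f_y(1, y) = -3*y**2 + 6*y + 4; no integer root y with |y| ≤ 4.
  x = 2: f_y(2, y) = -3*y**2 + 2*y + 17; no integer root y with |y| ≤ 4.
  x = 3: f_y(3, y) = -3*y**2 - 2*y + 32; no integer root y with |y| ≤ 4.
  x = 4: f_y(4, y) = -3*y**2 - 6*y + 49; no integer root y with |y| ≤ 4.
Only singular point on the grid: (-1, 2).
Classify: substitute x = -1 + u, y = 2 + v and expand: f = -3*u**3 + u**2*v - u**2 - 2*u*v**2 - v**3 + v**2.
No constant or linear terms (consistent with a singular point). Quadratic part: -u**2 + v**2. Cubic part: -3*u**3 + u**2*v - 2*u*v**2 - v**3.
The quadratic part v**2 - u**2 = (v − u)(v + u) splits into two distinct linear factors, so there are two distinct tangent lines y − 2 = ±(x − -1) — this is a node (ordinary double point).
Classification: node.


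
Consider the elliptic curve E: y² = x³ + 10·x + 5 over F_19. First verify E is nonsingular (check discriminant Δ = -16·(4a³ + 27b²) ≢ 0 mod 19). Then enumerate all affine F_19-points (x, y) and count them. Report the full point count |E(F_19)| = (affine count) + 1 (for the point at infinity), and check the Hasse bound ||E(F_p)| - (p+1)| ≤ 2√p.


Affine points = {(0, 9), (0, 10), (1, 4), (1, 15), (3, 9), (3, 10), (5, 3), (5, 16), (7, 0), (9, 8), (9, 11), (14, 1), (14, 18), (16, 9), (16, 10)}; affine count = 15; |E(F_19)| = 16.

Discriminant check: Δ ∝ 4a³ + 27b² = 4·10³ + 27·5² = 4·1000 + 27·25 ≡ 1 (mod 19). Nonzero ⇒ E is nonsingular.
For each x ∈ F_19, compute rhs = x³ + 10·x + 5 mod 19, then count y ∈ F_19 with y² ≡ rhs.
  x = 0: rhs = 5, matching y values: 9, 10 (2 points).
  x = 1: rhs = 16, matching y values: 4, 15 (2 points).
  x = 2: rhs = 14, matching y values: none (0 points).
  x = 3: rhs = 5, matching y values: 9, 10 (2 points).
  x = 4: rhs = 14, matching y values: none (0 points).
  x = 5: rhs = 9, matching y values: 3, 16 (2 points).
  x = 6: rhs = 15, matching y values: none (0 points).
  x = 7: rhs = 0, matching y values: 0 (1 points).
  x = 8: rhs = 8, matching y values: none (0 points).
  x = 9: rhs = 7, matching y values: 8, 11 (2 points).
  x = 10: rhs = 3, matching y values: none (0 points).
  x = 11: rhs = 2, matching y values: none (0 points).
  x = 12: rhs = 10, matching y values: none (0 points).
  x = 13: rhs = 14, matching y values: none (0 points).
  x = 14: rhs = 1, matching y values: 1, 18 (2 points).
  x = 15: rhs = 15, matching y values: none (0 points).
  x = 16: rhs = 5, matching y values: 9, 10 (2 points).
  x = 17: rhs = 15, matching y values: none (0 points).
  x = 18: rhs = 13, matching y values: none (0 points).
Total affine count: 15.
Full point count |E(F_19)| = 15 + 1 = 16.
Hasse bound: |16 − (19+1)| = |-4| = 4 ≤ 2√19 ≈ 8.7178 ✓.


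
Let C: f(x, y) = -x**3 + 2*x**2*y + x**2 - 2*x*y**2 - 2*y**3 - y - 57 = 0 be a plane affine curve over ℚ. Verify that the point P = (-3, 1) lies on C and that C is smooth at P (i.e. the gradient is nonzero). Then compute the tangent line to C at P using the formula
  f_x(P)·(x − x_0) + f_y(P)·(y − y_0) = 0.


Tangent line at P: -47*x + 23*y - 164 = 0.

Step 1: f(-3, 1) = 0, so P lies on C.
Step 2: partial derivatives
  f_x(x, y) = -3*x**2 + 4*x*y + 2*x - 2*y**2, f_y(x, y) = 2*x**2 - 4*x*y - 6*y**2 - 1.
  f_x(P) = -47, f_y(P) = 23 (gradient nonzero, so P is smooth).
Step 3: tangent line at P: -47·(x − -3) + 23·(y − 1) = 0.
Expanding: -47*x + 23*y - 164 = 0.


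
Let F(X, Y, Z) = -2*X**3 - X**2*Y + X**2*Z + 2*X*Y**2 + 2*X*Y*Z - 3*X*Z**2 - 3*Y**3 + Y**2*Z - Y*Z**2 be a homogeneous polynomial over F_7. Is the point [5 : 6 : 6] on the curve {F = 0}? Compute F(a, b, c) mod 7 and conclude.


F(5,6,6) ≡ 3 (mod 7); P is NOT on the curve.

Evaluate F(5, 6, 6) term-by-term (mod 7).
  -2*X**3 ↦ -2·125·1·1 = -250
  -X**2*Y ↦ -1·25·6·1 = -150
  X**2*Z ↦ 1·25·1·6 = 150
  2*X*Y**2 ↦ 2·5·36·1 = 360
  2*X*Y*Z ↦ 2·5·6·6 = 360
  -3*X*Z**2 ↦ -3·5·1·36 = -540
  -3*Y**3 ↦ -3·1·216·1 = -648
  Y**2*Z ↦ 1·1·36·6 = 216
  -Y*Z**2 ↦ -1·1·6·36 = -216
Sum: F(5, 6, 6) = (-250) + (-150) + (150) + (360) + (360) + (-540) + (-648) + (216) + (-216) = -718.
Reducing mod 7: -718 ≡ 3 (mod 7).
Since F(a, b, c) ≡ 3 ≠ 0 (mod 7), P does NOT lie on the curve.


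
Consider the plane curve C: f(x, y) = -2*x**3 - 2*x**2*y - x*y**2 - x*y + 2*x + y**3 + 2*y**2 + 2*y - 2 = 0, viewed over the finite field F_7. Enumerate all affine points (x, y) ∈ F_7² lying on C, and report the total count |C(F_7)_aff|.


Affine F_7-points: {(0, 3), (2, 0), (2, 1), (2, 6), (3, 2), (4, 5), (4, 6), (6, 5)}; count = 8.

For each of the 49 pairs (x, y) ∈ F_7², evaluate f(x, y) mod 7. Record the zeros.
  x = 0: [0↦5, 1↦3, 2↦4, 3↦0, 4↦4, 5↦1, 6↦4]  zeros at y ∈ {3}
  x = 1: [0↦5, 1↦6, 2↦1, 3↦3, 4↦4, 5↦3, 6↦6]  zeros at y ∈ ∅
  x = 2: [0↦0, 1↦0, 2↦6, 3↦3, 4↦4, 5↦1, 6↦0]  zeros at y ∈ {0, 1, 6}
  x = 3: [0↦6, 1↦1, 2↦0, 3↦2, 4↦6, 5↦4, 6↦2]  zeros at y ∈ {2}
  x = 4: [0↦4, 1↦4, 2↦6, 3↦2, 4↦5, 5↦0, 6↦0]  zeros at y ∈ {5, 6}
  x = 5: [0↦3, 1↦4, 2↦5, 3↦5, 4↦3, 5↦5, 6↦3]  zeros at y ∈ ∅
  x = 6: [0↦5, 1↦3, 2↦6, 3↦6, 4↦2, 5↦0, 6↦6]  zeros at y ∈ {5}
Collecting zeros: affine points = {(0, 3), (2, 0), (2, 1), (2, 6), (3, 2), (4, 5), (4, 6), (6, 5)}.
Total count |C(F_7)_aff| = 8.


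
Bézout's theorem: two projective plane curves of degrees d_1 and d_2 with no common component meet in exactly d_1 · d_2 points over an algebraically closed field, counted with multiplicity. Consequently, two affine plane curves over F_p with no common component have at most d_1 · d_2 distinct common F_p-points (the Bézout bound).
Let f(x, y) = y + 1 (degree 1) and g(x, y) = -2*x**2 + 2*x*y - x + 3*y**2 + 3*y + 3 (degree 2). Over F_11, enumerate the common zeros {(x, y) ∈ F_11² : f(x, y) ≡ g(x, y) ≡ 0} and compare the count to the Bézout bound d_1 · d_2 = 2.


Common zeros: {(2, 10)}; count = 1; Bézout bound = 2.

deg(f) = 1, deg(g) = 2, so Bézout bound = 2.
Scan x ∈ F_11. For each x, list the y ∈ F_11 with f(x, y) ≡ 0 and those with g(x, y) ≡ 0 (mod 11); the common zeros in that column are the intersection.
  x = 0: f ≡ 0 at y ∈ {10}; g ≡ 0 at y ∈ ∅; common: ∅.
  x = 1: f ≡ 0 at y ∈ {10}; g ≡ 0 at y ∈ {0, 2}; common: ∅.
  x = 2: f ≡ 0 at y ∈ {10}; g ≡ 0 at y ∈ {6, 10}; common: {10}.
  x = 3: f ≡ 0 at y ∈ {10}; g ≡ 0 at y ∈ {4}; common: ∅.
  x = 4: f ≡ 0 at y ∈ {10}; g ≡ 0 at y ∈ {0}; common: ∅.
  x = 5: f ≡ 0 at y ∈ {10}; g ≡ 0 at y ∈ {5, 9}; common: ∅.
  x = 6: f ≡ 0 at y ∈ {10}; g ≡ 0 at y ∈ {2, 4}; common: ∅.
  x = 7: f ≡ 0 at y ∈ {10}; g ≡ 0 at y ∈ ∅; common: ∅.
  x = 8: f ≡ 0 at y ∈ {10}; g ≡ 0 at y ∈ ∅; common: ∅.
  x = 9: f ≡ 0 at y ∈ {10}; g ≡ 0 at y ∈ {6, 9}; common: ∅.
  x = 10: f ≡ 0 at y ∈ {10}; g ≡ 0 at y ∈ ∅; common: ∅.
Collecting: common zeros = {(2, 10)}, so the count is 1.
Comparison with the Bézout bound: 1 ≤ 2 = deg(f)·deg(g), as expected for curves with no common component (the affine F_11-count falls short of the bound because intersections may lie at infinity, over extension fields, or carry multiplicity).


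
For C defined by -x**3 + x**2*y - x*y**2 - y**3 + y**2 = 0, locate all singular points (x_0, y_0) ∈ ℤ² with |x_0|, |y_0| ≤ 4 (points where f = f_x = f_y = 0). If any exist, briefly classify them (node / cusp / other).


Singular points: {(0, 0)}; classification: cusp.

Compute partial derivatives:
  f_x = -3*x**2 + 2*x*y - y**2.
  f_y = x**2 - 2*x*y - 3*y**2 + 2*y.
Scan x_0 ∈ {−4, ..., 4}. For each x_0, f_y(x_0, y) is a polynomial in y; find its integer roots y ∈ {−4, ..., 4}, then test f_x and f at those candidates.
  x = -4: f_y(-4, y) = -3*y**2 + 10*y + 16; no integer root y with |y| ≤ 4.
  x = -3: f_y(-3, y) = -3*y**2 + 8*y + 9; no integer root y with |y| ≤ 4.
  x = -2: f_y(-2, y) = -3*y**2 + 6*y + 4; no integer root y with |y| ≤ 4.
  x = -1: f_y(-1, y) = -3*y**2 + 4*y + 1; no integer root y with |y| ≤ 4.
  x = 0: f_y(0, y) = -3*y**2 + 2*y; vanishes at y ∈ {0}. (0, 0): f_x = 0, f = 0 — SINGULAR.
  x = 1: f_y(1, y) = 1 - 3*y**2; no integer root y with |y| ≤ 4.
  x = 2: f_y(2, y) = -3*y**2 - 2*y + 4; no integer root y with |y| ≤ 4.
  x = 3: f_y(3, y) = -3*y**2 - 4*y + 9; no integer root y with |y| ≤ 4.
  x = 4: f_y(4, y) = -3*y**2 - 6*y + 16; no integer root y with |y| ≤ 4.
Only singular point on the grid: (0, 0).
Classify: substitute x = 0 + u, y = 0 + v and expand: f = -u**3 + u**2*v - u*v**2 - v**3 + v**2.
No constant or linear terms (consistent with a singular point). Quadratic part: v**2. Cubic part: -u**3 + u**2*v - u*v**2 - v**3.
The quadratic part v**2 is a perfect square, so there is a single (double) tangent line v = 0, i.e. y = 0. Restricting the cubic part to that line (v = 0) leaves -u**3 ≠ 0, so f is not divisible by v and the branch is v² ≈ u**3 to lowest order — this is a cusp.
Classification: cusp.


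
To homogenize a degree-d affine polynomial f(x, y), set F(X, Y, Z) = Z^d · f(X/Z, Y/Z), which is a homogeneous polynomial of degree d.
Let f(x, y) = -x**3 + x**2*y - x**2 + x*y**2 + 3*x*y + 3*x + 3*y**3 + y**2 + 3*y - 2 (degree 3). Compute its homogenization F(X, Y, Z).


F(X, Y, Z) = -X**3 + X**2*Y - X**2*Z + X*Y**2 + 3*X*Y*Z + 3*X*Z**2 + 3*Y**3 + Y**2*Z + 3*Y*Z**2 - 2*Z**3

deg(f) = 3.
Substitute x = X/Z, y = Y/Z into f, then multiply by Z^3.
  monomial -1·x^3·y^0 ↦ -1·X^3·Y^0·Z^0.
  monomial 1·x^2·y^1 ↦ 1·X^2·Y^1·Z^0.
  monomial -1·x^2·y^0 ↦ -1·X^2·Y^0·Z^1.
  monomial 1·x^1·y^2 ↦ 1·X^1·Y^2·Z^0.
  monomial 3·x^1·y^1 ↦ 3·X^1·Y^1·Z^1.
  monomial 3·x^1·y^0 ↦ 3·X^1·Y^0·Z^2.
  monomial 3·x^0·y^3 ↦ 3·X^0·Y^3·Z^0.
  monomial 1·x^0·y^2 ↦ 1·X^0·Y^2·Z^1.
  monomial 3·x^0·y^1 ↦ 3·X^0·Y^1·Z^2.
  monomial -2·x^0·y^0 ↦ -2·X^0·Y^0·Z^3.
Collecting: F(X, Y, Z) = -X**3 + X**2*Y - X**2*Z + X*Y**2 + 3*X*Y*Z + 3*X*Z**2 + 3*Y**3 + Y**2*Z + 3*Y*Z**2 - 2*Z**3.


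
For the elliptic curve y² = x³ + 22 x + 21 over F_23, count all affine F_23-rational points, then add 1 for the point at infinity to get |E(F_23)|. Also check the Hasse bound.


Affine points = {(2, 2), (2, 21), (4, 9), (4, 14), (5, 7), (5, 16), (6, 1), (6, 22), (7, 9), (7, 14), (12, 9), (12, 14), (15, 0), (17, 8), (17, 15), (18, 4), (18, 19)}; affine count = 17; |E(F_23)| = 18.

Discriminant check: Δ ∝ 4a³ + 27b² = 4·22³ + 27·21² = 4·10648 + 27·441 ≡ 12 (mod 23). Nonzero ⇒ E is nonsingular.
For each x ∈ F_23, compute rhs = x³ + 22·x + 21 mod 23, then count y ∈ F_23 with y² ≡ rhs.
  x = 0: rhs = 21, matching y values: none (0 points).
  x = 1: rhs = 21, matching y values: none (0 points).
  x = 2: rhs = 4, matching y values: 2, 21 (2 points).
  x = 3: rhs = 22, matching y values: none (0 points).
  x = 4: rhs = 12, matching y values: 9, 14 (2 points).
  x = 5: rhs = 3, matching y values: 7, 16 (2 points).
  x = 6: rhs = 1, matching y values: 1, 22 (2 points).
  x = 7: rhs = 12, matching y values: 9, 14 (2 points).
  x = 8: rhs = 19, matching y values: none (0 points).
  x = 9: rhs = 5, matching y values: none (0 points).
  x = 10: rhs = 22, matching y values: none (0 points).
  x = 11: rhs = 7, matching y values: none (0 points).
  x = 12: rhs = 12, matching y values: 9, 14 (2 points).
  x = 13: rhs = 20, matching y values: none (0 points).
  x = 14: rhs = 14, matching y values: none (0 points).
  x = 15: rhs = 0, matching y values: 0 (1 points).
  x = 16: rhs = 7, matching y values: none (0 points).
  x = 17: rhs = 18, matching y values: 8, 15 (2 points).
  x = 18: rhs = 16, matching y values: 4, 19 (2 points).
  x = 19: rhs = 7, matching y values: none (0 points).
  x = 20: rhs = 20, matching y values: none (0 points).
  x = 21: rhs = 15, matching y values: none (0 points).
  x = 22: rhs = 21, matching y values: none (0 points).
Total affine count: 17.
Full point count |E(F_23)| = 17 + 1 = 18.
Hasse bound: |18 − (23+1)| = |-6| = 6 ≤ 2√23 ≈ 9.5917 ✓.


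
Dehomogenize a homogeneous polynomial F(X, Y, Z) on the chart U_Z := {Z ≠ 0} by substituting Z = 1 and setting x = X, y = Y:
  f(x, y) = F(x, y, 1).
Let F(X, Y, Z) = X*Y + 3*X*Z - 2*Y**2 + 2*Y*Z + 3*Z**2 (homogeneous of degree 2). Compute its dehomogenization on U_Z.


f(x, y) = x*y + 3*x - 2*y**2 + 2*y + 3

On U_Z we set Z = 1. Each monomial c·X^i·Y^j·Z^k in F becomes c·x^i·y^j·1^k = c·x^i·y^j.
Substituting Z = 1: F(X, Y, 1) = x*y + 3*x - 2*y**2 + 2*y + 3.
Note: deg(f) ≤ deg(F) = 2; strict inequality happens when F is divisible by Z (lost terms).


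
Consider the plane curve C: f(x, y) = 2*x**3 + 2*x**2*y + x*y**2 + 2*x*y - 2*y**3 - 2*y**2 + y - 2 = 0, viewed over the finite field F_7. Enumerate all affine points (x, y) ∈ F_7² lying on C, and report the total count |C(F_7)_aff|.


Affine F_7-points: {(1, 0), (2, 0), (4, 0), (5, 5)}; count = 4.

For each of the 49 pairs (x, y) ∈ F_7², evaluate f(x, y) mod 7. Record the zeros.
  x = 0: [0↦5, 1↦2, 2↦4, 3↦6, 4↦3, 5↦4, 6↦4]  zeros at y ∈ ∅
  x = 1: [0↦0, 1↦2, 2↦4, 3↦1, 4↦2, 5↦2, 6↦3]  zeros at y ∈ {0}
  x = 2: [0↦0, 1↦4, 2↦3, 3↦6, 4↦1, 5↦4, 6↦3]  zeros at y ∈ {0}
  x = 3: [0↦3, 1↦6, 2↦6, 3↦5, 4↦5, 5↦1, 6↦2]  zeros at y ∈ ∅
  x = 4: [0↦0, 1↦6, 2↦4, 3↦3, 4↦5, 5↦5, 6↦5]  zeros at y ∈ {0}
  x = 5: [0↦3, 1↦2, 2↦2, 3↦5, 4↦6, 5↦0, 6↦3]  zeros at y ∈ {5}
  x = 6: [0↦3, 1↦6, 2↦5, 3↦2, 4↦6, 5↦5, 6↦1]  zeros at y ∈ ∅
Collecting zeros: affine points = {(1, 0), (2, 0), (4, 0), (5, 5)}.
Total count |C(F_7)_aff| = 4.


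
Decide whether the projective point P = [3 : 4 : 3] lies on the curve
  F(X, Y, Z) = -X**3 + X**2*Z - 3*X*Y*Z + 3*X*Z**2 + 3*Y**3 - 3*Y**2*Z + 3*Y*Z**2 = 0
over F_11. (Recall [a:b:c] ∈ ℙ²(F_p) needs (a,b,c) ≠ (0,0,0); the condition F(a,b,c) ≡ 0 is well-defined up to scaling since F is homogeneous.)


F(3,4,3) ≡ 8 (mod 11); P is NOT on the curve.

Evaluate F(3, 4, 3) term-by-term (mod 11).
  -X**3 ↦ -1·27·1·1 = -27
  X**2*Z ↦ 1·9·1·3 = 27
  -3*X*Y*Z ↦ -3·3·4·3 = -108
  3*X*Z**2 ↦ 3·3·1·9 = 81
  3*Y**3 ↦ 3·1·64·1 = 192
  -3*Y**2*Z ↦ -3·1·16·3 = -144
  3*Y*Z**2 ↦ 3·1·4·9 = 108
Sum: F(3, 4, 3) = (-27) + (27) + (-108) + (81) + (192) + (-144) + (108) = 129.
Reducing mod 11: 129 ≡ 8 (mod 11).
Since F(a, b, c) ≡ 8 ≠ 0 (mod 11), P does NOT lie on the curve.


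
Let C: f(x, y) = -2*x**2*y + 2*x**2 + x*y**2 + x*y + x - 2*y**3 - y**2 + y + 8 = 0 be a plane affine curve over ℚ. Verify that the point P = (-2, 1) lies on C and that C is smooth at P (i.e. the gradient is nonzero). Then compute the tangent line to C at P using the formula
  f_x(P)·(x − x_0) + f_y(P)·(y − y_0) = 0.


Tangent line at P: 3*x - 21*y + 27 = 0.

Step 1: f(-2, 1) = 0, so P lies on C.
Step 2: partial derivatives
  f_x(x, y) = -4*x*y + 4*x + y**2 + y + 1, f_y(x, y) = -2*x**2 + 2*x*y + x - 6*y**2 - 2*y + 1.
  f_x(P) = 3, f_y(P) = -21 (gradient nonzero, so P is smooth).
Step 3: tangent line at P: 3·(x − -2) + -21·(y − 1) = 0.
Expanding: 3*x - 21*y + 27 = 0.


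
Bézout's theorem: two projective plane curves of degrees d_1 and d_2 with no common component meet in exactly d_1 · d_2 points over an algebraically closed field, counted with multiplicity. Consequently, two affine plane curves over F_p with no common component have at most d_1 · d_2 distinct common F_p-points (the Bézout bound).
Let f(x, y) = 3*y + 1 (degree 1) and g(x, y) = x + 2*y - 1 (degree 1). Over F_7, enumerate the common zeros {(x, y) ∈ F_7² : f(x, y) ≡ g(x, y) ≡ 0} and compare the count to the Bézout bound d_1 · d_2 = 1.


Common zeros: {(4, 2)}; count = 1; Bézout bound = 1.

deg(f) = 1, deg(g) = 1, so Bézout bound = 1.
Scan x ∈ F_7. For each x, list the y ∈ F_7 with f(x, y) ≡ 0 and those with g(x, y) ≡ 0 (mod 7); the common zeros in that column are the intersection.
  x = 0: f ≡ 0 at y ∈ {2}; g ≡ 0 at y ∈ {4}; common: ∅.
  x = 1: f ≡ 0 at y ∈ {2}; g ≡ 0 at y ∈ {0}; common: ∅.
  x = 2: f ≡ 0 at y ∈ {2}; g ≡ 0 at y ∈ {3}; common: ∅.
  x = 3: f ≡ 0 at y ∈ {2}; g ≡ 0 at y ∈ {6}; common: ∅.
  x = 4: f ≡ 0 at y ∈ {2}; g ≡ 0 at y ∈ {2}; common: {2}.
  x = 5: f ≡ 0 at y ∈ {2}; g ≡ 0 at y ∈ {5}; common: ∅.
  x = 6: f ≡ 0 at y ∈ {2}; g ≡ 0 at y ∈ {1}; common: ∅.
Collecting: common zeros = {(4, 2)}, so the count is 1.
Comparison with the Bézout bound: 1 ≤ 1 = deg(f)·deg(g), as expected for curves with no common component (the bound is attained).


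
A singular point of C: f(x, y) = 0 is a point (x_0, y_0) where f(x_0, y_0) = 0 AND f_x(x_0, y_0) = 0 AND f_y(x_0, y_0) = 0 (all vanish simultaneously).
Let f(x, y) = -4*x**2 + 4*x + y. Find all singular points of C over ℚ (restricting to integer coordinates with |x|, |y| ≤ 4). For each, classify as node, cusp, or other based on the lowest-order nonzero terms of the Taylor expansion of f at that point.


No singular points in the scanned grid; C is smooth there.

Compute partial derivatives:
  f_x = 4 - 8*x.
  f_y = 1.
f_y = 1 is a nonzero constant, so f_y never vanishes: no point (x, y) can satisfy f = f_x = f_y = 0. In particular no (x, y) ∈ {−4, ..., 4}² is singular; the curve is smooth.


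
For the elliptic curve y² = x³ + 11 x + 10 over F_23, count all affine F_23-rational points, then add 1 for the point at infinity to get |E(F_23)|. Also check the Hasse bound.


Affine points = {(3, 1), (3, 22), (4, 7), (4, 16), (5, 11), (5, 12), (6, 4), (6, 19), (7, 4), (7, 19), (8, 9), (8, 14), (10, 4), (10, 19), (11, 6), (11, 17), (13, 2), (13, 21), (15, 10), (15, 13), (16, 2), (16, 21), (17, 2), (17, 21), (21, 7), (21, 16)}; affine count = 26; |E(F_23)| = 27.

Discriminant check: Δ ∝ 4a³ + 27b² = 4·11³ + 27·10² = 4·1331 + 27·100 ≡ 20 (mod 23). Nonzero ⇒ E is nonsingular.
For each x ∈ F_23, compute rhs = x³ + 11·x + 10 mod 23, then count y ∈ F_23 with y² ≡ rhs.
  x = 0: rhs = 10, matching y values: none (0 points).
  x = 1: rhs = 22, matching y values: none (0 points).
  x = 2: rhs = 17, matching y values: none (0 points).
  x = 3: rhs = 1, matching y values: 1, 22 (2 points).
  x = 4: rhs = 3, matching y values: 7, 16 (2 points).
  x = 5: rhs = 6, matching y values: 11, 12 (2 points).
  x = 6: rhs = 16, matching y values: 4, 19 (2 points).
  x = 7: rhs = 16, matching y values: 4, 19 (2 points).
  x = 8: rhs = 12, matching y values: 9, 14 (2 points).
  x = 9: rhs = 10, matching y values: none (0 points).
  x = 10: rhs = 16, matching y values: 4, 19 (2 points).
  x = 11: rhs = 13, matching y values: 6, 17 (2 points).
  x = 12: rhs = 7, matching y values: none (0 points).
  x = 13: rhs = 4, matching y values: 2, 21 (2 points).
  x = 14: rhs = 10, matching y values: none (0 points).
  x = 15: rhs = 8, matching y values: 10, 13 (2 points).
  x = 16: rhs = 4, matching y values: 2, 21 (2 points).
  x = 17: rhs = 4, matching y values: 2, 21 (2 points).
  x = 18: rhs = 14, matching y values: none (0 points).
  x = 19: rhs = 17, matching y values: none (0 points).
  x = 20: rhs = 19, matching y values: none (0 points).
  x = 21: rhs = 3, matching y values: 7, 16 (2 points).
  x = 22: rhs = 21, matching y values: none (0 points).
Total affine count: 26.
Full point count |E(F_23)| = 26 + 1 = 27.
Hasse bound: |27 − (23+1)| = |3| = 3 ≤ 2√23 ≈ 9.5917 ✓.


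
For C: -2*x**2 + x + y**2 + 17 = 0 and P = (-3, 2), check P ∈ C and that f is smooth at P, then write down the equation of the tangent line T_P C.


Tangent line at P: 13*x + 4*y + 31 = 0.

Step 1: f(-3, 2) = 0, so P lies on C.
Step 2: partial derivatives
  f_x(x, y) = 1 - 4*x, f_y(x, y) = 2*y.
  f_x(P) = 13, f_y(P) = 4 (gradient nonzero, so P is smooth).
Step 3: tangent line at P: 13·(x − -3) + 4·(y − 2) = 0.
Expanding: 13*x + 4*y + 31 = 0.


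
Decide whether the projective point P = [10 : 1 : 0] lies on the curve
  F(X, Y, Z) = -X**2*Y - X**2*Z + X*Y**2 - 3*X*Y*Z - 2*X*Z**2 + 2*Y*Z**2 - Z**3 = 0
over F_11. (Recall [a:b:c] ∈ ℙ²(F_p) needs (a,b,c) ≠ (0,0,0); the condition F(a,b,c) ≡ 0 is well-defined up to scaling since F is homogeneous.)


F(10,1,0) ≡ 9 (mod 11); P is NOT on the curve.

Evaluate F(10, 1, 0) term-by-term (mod 11).
  -X**2*Y ↦ -1·100·1·1 = -100
  -X**2*Z ↦ -1·100·1·0 = 0
  X*Y**2 ↦ 1·10·1·1 = 10
  -3*X*Y*Z ↦ -3·10·1·0 = 0
  -2*X*Z**2 ↦ -2·10·1·0 = 0
  2*Y*Z**2 ↦ 2·1·1·0 = 0
  -Z**3 ↦ -1·1·1·0 = 0
Sum: F(10, 1, 0) = (-100) + (0) + (10) + (0) + (0) + (0) + (0) = -90.
Reducing mod 11: -90 ≡ 9 (mod 11).
Since F(a, b, c) ≡ 9 ≠ 0 (mod 11), P does NOT lie on the curve.


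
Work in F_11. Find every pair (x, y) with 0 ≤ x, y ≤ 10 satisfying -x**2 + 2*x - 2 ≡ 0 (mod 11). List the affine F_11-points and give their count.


Affine F_11-points: ∅; count = 0.

For each of the 121 pairs (x, y) ∈ F_11², evaluate f(x, y) mod 11. Record the zeros.
  x = 0: [0↦9, 1↦9, 2↦9, 3↦9, 4↦9, 5↦9, 6↦9, 7↦9, 8↦9, 9↦9, 10↦9]  zeros at y ∈ ∅
  x = 1: [0↦10, 1↦10, 2↦10, 3↦10, 4↦10, 5↦10, 6↦10, 7↦10, 8↦10, 9↦10, 10↦10]  zeros at y ∈ ∅
  x = 2: [0↦9, 1↦9, 2↦9, 3↦9, 4↦9, 5↦9, 6↦9, 7↦9, 8↦9, 9↦9, 10↦9]  zeros at y ∈ ∅
  x = 3: [0↦6, 1↦6, 2↦6, 3↦6, 4↦6, 5↦6, 6↦6, 7↦6, 8↦6, 9↦6, 10↦6]  zeros at y ∈ ∅
  x = 4: [0↦1, 1↦1, 2↦1, 3↦1, 4↦1, 5↦1, 6↦1, 7↦1, 8↦1, 9↦1, 10↦1]  zeros at y ∈ ∅
  x = 5: [0↦5, 1↦5, 2↦5, 3↦5, 4↦5, 5↦5, 6↦5, 7↦5, 8↦5, 9↦5, 10↦5]  zeros at y ∈ ∅
  x = 6: [0↦7, 1↦7, 2↦7, 3↦7, 4↦7, 5↦7, 6↦7, 7↦7, 8↦7, 9↦7, 10↦7]  zeros at y ∈ ∅
  x = 7: [0↦7, 1↦7, 2↦7, 3↦7, 4↦7, 5↦7, 6↦7, 7↦7, 8↦7, 9↦7, 10↦7]  zeros at y ∈ ∅
  x = 8: [0↦5, 1↦5, 2↦5, 3↦5, 4↦5, 5↦5, 6↦5, 7↦5, 8↦5, 9↦5, 10↦5]  zeros at y ∈ ∅
  x = 9: [0↦1, 1↦1, 2↦1, 3↦1, 4↦1, 5↦1, 6↦1, 7↦1, 8↦1, 9↦1, 10↦1]  zeros at y ∈ ∅
  x = 10: [0↦6, 1↦6, 2↦6, 3↦6, 4↦6, 5↦6, 6↦6, 7↦6, 8↦6, 9↦6, 10↦6]  zeros at y ∈ ∅
Collecting zeros: affine points = ∅.
Total count |C(F_11)_aff| = 0.


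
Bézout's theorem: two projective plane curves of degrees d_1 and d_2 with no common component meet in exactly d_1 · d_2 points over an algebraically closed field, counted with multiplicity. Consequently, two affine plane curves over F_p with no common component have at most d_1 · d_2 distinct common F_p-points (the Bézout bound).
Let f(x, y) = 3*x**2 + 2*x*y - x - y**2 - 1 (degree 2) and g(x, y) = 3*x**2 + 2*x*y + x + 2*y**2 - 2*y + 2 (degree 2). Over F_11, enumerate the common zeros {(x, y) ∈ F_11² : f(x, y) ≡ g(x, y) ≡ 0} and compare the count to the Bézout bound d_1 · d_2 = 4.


Common zeros: ∅; count = 0; Bézout bound = 4.

deg(f) = 2, deg(g) = 2, so Bézout bound = 4.
Scan x ∈ F_11. For each x, list the y ∈ F_11 with f(x, y) ≡ 0 and those with g(x, y) ≡ 0 (mod 11); the common zeros in that column are the intersection.
  x = 0: f ≡ 0 at y ∈ ∅; g ≡ 0 at y ∈ ∅; common: ∅.
  x = 1: f ≡ 0 at y ∈ ∅; g ≡ 0 at y ∈ ∅; common: ∅.
  x = 2: f ≡ 0 at y ∈ ∅; g ≡ 0 at y ∈ ∅; common: ∅.
  x = 3: f ≡ 0 at y ∈ ∅; g ≡ 0 at y ∈ ∅; common: ∅.
  x = 4: f ≡ 0 at y ∈ {2, 6}; g ≡ 0 at y ∈ {4}; common: ∅.
  x = 5: f ≡ 0 at y ∈ ∅; g ≡ 0 at y ∈ ∅; common: ∅.
  x = 6: f ≡ 0 at y ∈ {2, 10}; g ≡ 0 at y ∈ ∅; common: ∅.
  x = 7: f ≡ 0 at y ∈ {6, 8}; g ≡ 0 at y ∈ ∅; common: ∅.
  x = 8: f ≡ 0 at y ∈ {1, 4}; g ≡ 0 at y ∈ ∅; common: ∅.
  x = 9: f ≡ 0 at y ∈ ∅; g ≡ 0 at y ∈ ∅; common: ∅.
  x = 10: f ≡ 0 at y ∈ {1, 8}; g ≡ 0 at y ∈ ∅; common: ∅.
Collecting: common zeros = ∅, so the count is 0.
Comparison with the Bézout bound: 0 ≤ 4 = deg(f)·deg(g), as expected for curves with no common component (the affine F_11-count falls short of the bound because intersections may lie at infinity, over extension fields, or carry multiplicity).
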